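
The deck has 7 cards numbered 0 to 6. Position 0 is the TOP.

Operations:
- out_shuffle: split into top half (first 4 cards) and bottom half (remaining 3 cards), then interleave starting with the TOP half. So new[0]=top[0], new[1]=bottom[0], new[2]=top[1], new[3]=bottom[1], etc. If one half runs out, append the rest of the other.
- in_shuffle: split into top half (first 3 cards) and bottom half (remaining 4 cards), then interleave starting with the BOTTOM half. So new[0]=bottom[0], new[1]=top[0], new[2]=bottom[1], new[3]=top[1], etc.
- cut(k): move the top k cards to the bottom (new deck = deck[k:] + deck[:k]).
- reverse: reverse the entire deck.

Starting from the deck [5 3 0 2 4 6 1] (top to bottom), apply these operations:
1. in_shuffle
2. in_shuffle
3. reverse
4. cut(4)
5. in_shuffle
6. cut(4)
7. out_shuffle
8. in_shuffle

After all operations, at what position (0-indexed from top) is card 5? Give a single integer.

Answer: 2

Derivation:
After op 1 (in_shuffle): [2 5 4 3 6 0 1]
After op 2 (in_shuffle): [3 2 6 5 0 4 1]
After op 3 (reverse): [1 4 0 5 6 2 3]
After op 4 (cut(4)): [6 2 3 1 4 0 5]
After op 5 (in_shuffle): [1 6 4 2 0 3 5]
After op 6 (cut(4)): [0 3 5 1 6 4 2]
After op 7 (out_shuffle): [0 6 3 4 5 2 1]
After op 8 (in_shuffle): [4 0 5 6 2 3 1]
Card 5 is at position 2.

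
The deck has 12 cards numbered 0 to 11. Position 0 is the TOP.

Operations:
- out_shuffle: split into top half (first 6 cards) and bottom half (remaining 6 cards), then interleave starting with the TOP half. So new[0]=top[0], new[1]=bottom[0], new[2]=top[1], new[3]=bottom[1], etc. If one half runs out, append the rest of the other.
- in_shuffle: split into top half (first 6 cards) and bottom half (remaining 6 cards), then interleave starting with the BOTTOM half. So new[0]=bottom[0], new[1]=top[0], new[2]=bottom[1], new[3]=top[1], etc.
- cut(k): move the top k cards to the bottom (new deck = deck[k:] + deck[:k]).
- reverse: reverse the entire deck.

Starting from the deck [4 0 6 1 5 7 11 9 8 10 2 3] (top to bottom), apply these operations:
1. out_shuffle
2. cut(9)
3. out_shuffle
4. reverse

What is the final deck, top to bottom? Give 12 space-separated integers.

After op 1 (out_shuffle): [4 11 0 9 6 8 1 10 5 2 7 3]
After op 2 (cut(9)): [2 7 3 4 11 0 9 6 8 1 10 5]
After op 3 (out_shuffle): [2 9 7 6 3 8 4 1 11 10 0 5]
After op 4 (reverse): [5 0 10 11 1 4 8 3 6 7 9 2]

Answer: 5 0 10 11 1 4 8 3 6 7 9 2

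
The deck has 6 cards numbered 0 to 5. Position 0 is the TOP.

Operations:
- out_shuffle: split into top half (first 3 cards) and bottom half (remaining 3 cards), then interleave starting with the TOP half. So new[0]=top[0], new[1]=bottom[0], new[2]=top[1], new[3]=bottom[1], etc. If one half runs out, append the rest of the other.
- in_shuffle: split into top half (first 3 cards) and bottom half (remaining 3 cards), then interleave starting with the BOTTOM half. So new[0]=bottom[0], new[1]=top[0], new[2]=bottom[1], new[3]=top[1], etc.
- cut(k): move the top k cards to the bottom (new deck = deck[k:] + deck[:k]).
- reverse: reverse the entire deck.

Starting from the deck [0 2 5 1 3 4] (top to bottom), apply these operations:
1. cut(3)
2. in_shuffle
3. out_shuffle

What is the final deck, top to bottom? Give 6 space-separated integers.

Answer: 0 3 1 5 2 4

Derivation:
After op 1 (cut(3)): [1 3 4 0 2 5]
After op 2 (in_shuffle): [0 1 2 3 5 4]
After op 3 (out_shuffle): [0 3 1 5 2 4]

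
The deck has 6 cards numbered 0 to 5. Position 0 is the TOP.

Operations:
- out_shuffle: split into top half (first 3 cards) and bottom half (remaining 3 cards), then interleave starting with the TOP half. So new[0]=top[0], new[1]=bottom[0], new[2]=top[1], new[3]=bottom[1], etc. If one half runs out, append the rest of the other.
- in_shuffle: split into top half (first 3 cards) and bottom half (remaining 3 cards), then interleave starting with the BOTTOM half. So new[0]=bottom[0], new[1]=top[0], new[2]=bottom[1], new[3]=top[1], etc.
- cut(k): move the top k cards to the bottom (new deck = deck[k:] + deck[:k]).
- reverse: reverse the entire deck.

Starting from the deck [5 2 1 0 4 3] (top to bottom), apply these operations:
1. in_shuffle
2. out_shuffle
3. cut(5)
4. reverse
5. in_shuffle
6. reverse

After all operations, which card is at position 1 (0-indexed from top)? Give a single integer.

Answer: 1

Derivation:
After op 1 (in_shuffle): [0 5 4 2 3 1]
After op 2 (out_shuffle): [0 2 5 3 4 1]
After op 3 (cut(5)): [1 0 2 5 3 4]
After op 4 (reverse): [4 3 5 2 0 1]
After op 5 (in_shuffle): [2 4 0 3 1 5]
After op 6 (reverse): [5 1 3 0 4 2]
Position 1: card 1.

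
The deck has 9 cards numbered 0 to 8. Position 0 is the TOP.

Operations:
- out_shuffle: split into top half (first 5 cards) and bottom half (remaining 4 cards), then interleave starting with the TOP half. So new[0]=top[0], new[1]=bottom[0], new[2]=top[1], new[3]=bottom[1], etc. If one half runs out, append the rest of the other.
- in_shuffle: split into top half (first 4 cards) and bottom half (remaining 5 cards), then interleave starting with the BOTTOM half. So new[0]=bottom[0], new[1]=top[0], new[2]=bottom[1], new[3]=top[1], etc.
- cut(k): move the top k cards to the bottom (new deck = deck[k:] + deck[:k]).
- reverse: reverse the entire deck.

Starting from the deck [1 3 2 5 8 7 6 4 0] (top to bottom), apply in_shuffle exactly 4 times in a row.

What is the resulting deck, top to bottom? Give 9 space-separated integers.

Answer: 5 4 2 6 3 7 1 8 0

Derivation:
After op 1 (in_shuffle): [8 1 7 3 6 2 4 5 0]
After op 2 (in_shuffle): [6 8 2 1 4 7 5 3 0]
After op 3 (in_shuffle): [4 6 7 8 5 2 3 1 0]
After op 4 (in_shuffle): [5 4 2 6 3 7 1 8 0]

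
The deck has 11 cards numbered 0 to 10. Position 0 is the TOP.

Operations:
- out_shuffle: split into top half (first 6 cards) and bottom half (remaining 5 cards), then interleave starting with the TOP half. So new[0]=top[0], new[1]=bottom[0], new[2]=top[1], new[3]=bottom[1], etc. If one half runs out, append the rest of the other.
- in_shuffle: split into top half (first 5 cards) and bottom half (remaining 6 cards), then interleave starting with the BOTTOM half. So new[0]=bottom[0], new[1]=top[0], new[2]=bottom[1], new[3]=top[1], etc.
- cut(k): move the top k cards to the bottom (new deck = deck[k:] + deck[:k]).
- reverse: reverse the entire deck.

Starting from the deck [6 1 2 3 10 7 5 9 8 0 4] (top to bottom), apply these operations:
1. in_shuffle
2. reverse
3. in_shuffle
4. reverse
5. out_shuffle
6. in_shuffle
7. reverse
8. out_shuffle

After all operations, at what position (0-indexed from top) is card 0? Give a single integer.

After op 1 (in_shuffle): [7 6 5 1 9 2 8 3 0 10 4]
After op 2 (reverse): [4 10 0 3 8 2 9 1 5 6 7]
After op 3 (in_shuffle): [2 4 9 10 1 0 5 3 6 8 7]
After op 4 (reverse): [7 8 6 3 5 0 1 10 9 4 2]
After op 5 (out_shuffle): [7 1 8 10 6 9 3 4 5 2 0]
After op 6 (in_shuffle): [9 7 3 1 4 8 5 10 2 6 0]
After op 7 (reverse): [0 6 2 10 5 8 4 1 3 7 9]
After op 8 (out_shuffle): [0 4 6 1 2 3 10 7 5 9 8]
Card 0 is at position 0.

Answer: 0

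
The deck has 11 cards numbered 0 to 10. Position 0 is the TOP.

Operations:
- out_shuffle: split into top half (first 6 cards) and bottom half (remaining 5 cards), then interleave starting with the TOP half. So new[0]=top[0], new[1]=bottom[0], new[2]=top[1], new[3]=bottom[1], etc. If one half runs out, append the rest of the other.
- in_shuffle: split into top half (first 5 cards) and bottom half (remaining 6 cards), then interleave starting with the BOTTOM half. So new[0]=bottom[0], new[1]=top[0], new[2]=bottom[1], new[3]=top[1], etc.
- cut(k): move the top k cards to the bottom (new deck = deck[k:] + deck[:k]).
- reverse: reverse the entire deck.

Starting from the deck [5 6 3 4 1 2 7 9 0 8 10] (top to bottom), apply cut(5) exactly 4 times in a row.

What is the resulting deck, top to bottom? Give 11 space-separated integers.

Answer: 8 10 5 6 3 4 1 2 7 9 0

Derivation:
After op 1 (cut(5)): [2 7 9 0 8 10 5 6 3 4 1]
After op 2 (cut(5)): [10 5 6 3 4 1 2 7 9 0 8]
After op 3 (cut(5)): [1 2 7 9 0 8 10 5 6 3 4]
After op 4 (cut(5)): [8 10 5 6 3 4 1 2 7 9 0]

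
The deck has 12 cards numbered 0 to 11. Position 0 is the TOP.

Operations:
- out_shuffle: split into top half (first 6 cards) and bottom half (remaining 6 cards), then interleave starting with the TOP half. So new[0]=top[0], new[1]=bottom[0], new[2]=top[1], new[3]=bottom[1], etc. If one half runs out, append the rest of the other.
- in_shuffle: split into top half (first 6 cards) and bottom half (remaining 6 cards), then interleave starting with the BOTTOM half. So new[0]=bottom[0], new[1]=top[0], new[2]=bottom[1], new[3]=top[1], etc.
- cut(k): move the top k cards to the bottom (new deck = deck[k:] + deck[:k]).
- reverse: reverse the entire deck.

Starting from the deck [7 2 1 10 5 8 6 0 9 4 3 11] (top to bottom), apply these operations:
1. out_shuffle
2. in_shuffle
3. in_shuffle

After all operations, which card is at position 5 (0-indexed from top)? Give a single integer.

Answer: 4

Derivation:
After op 1 (out_shuffle): [7 6 2 0 1 9 10 4 5 3 8 11]
After op 2 (in_shuffle): [10 7 4 6 5 2 3 0 8 1 11 9]
After op 3 (in_shuffle): [3 10 0 7 8 4 1 6 11 5 9 2]
Position 5: card 4.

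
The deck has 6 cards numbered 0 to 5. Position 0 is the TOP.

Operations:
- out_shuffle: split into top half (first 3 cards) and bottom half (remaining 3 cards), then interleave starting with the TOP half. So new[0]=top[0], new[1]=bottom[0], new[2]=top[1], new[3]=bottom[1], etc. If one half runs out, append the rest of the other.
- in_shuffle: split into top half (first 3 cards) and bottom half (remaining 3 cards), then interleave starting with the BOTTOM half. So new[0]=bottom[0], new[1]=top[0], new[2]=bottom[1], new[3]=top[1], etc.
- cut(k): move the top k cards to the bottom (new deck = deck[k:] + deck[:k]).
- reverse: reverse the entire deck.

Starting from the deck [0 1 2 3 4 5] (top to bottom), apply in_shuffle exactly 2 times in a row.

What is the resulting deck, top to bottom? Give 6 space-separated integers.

After op 1 (in_shuffle): [3 0 4 1 5 2]
After op 2 (in_shuffle): [1 3 5 0 2 4]

Answer: 1 3 5 0 2 4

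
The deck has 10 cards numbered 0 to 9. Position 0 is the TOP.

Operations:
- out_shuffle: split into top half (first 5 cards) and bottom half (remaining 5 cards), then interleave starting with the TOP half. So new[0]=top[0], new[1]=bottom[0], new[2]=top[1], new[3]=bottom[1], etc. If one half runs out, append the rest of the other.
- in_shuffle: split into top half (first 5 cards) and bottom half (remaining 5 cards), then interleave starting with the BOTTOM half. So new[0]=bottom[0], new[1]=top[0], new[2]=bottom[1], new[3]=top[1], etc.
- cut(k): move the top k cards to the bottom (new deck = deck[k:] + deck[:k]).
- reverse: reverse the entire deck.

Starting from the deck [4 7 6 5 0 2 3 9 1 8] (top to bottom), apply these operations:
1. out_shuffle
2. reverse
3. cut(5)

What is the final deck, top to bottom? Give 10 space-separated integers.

Answer: 6 3 7 2 4 8 0 1 5 9

Derivation:
After op 1 (out_shuffle): [4 2 7 3 6 9 5 1 0 8]
After op 2 (reverse): [8 0 1 5 9 6 3 7 2 4]
After op 3 (cut(5)): [6 3 7 2 4 8 0 1 5 9]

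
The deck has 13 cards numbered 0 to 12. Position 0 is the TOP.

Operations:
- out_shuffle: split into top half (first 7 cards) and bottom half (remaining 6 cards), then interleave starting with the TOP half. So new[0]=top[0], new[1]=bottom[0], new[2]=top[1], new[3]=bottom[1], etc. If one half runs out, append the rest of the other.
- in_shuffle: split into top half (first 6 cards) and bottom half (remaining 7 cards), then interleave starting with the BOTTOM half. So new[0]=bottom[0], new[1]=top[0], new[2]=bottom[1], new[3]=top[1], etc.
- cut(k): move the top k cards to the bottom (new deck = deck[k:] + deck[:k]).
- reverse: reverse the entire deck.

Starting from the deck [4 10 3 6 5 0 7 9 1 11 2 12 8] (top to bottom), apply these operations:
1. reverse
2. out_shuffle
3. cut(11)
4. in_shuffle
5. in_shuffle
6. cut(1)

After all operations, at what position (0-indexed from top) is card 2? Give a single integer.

Answer: 0

Derivation:
After op 1 (reverse): [8 12 2 11 1 9 7 0 5 6 3 10 4]
After op 2 (out_shuffle): [8 0 12 5 2 6 11 3 1 10 9 4 7]
After op 3 (cut(11)): [4 7 8 0 12 5 2 6 11 3 1 10 9]
After op 4 (in_shuffle): [2 4 6 7 11 8 3 0 1 12 10 5 9]
After op 5 (in_shuffle): [3 2 0 4 1 6 12 7 10 11 5 8 9]
After op 6 (cut(1)): [2 0 4 1 6 12 7 10 11 5 8 9 3]
Card 2 is at position 0.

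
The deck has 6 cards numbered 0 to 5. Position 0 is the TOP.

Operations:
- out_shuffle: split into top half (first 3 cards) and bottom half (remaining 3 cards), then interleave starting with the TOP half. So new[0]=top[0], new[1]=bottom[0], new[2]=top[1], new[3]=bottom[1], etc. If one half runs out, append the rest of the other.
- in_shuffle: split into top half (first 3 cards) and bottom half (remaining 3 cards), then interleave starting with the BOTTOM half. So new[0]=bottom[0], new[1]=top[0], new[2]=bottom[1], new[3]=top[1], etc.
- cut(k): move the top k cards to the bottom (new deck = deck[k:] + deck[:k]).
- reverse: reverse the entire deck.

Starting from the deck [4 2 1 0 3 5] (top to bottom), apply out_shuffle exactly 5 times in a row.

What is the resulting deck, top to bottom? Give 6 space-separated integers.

After op 1 (out_shuffle): [4 0 2 3 1 5]
After op 2 (out_shuffle): [4 3 0 1 2 5]
After op 3 (out_shuffle): [4 1 3 2 0 5]
After op 4 (out_shuffle): [4 2 1 0 3 5]
After op 5 (out_shuffle): [4 0 2 3 1 5]

Answer: 4 0 2 3 1 5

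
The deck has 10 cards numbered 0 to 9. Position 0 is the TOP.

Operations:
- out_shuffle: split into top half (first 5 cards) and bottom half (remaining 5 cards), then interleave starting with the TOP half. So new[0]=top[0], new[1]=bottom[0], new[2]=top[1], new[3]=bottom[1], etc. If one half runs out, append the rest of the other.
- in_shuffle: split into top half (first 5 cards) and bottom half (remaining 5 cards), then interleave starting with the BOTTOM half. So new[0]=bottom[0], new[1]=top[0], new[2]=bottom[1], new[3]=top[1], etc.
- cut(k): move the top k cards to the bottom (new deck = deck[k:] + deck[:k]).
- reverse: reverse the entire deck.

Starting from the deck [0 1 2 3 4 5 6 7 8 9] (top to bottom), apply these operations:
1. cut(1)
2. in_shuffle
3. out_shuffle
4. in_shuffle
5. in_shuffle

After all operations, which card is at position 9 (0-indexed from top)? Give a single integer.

Answer: 0

Derivation:
After op 1 (cut(1)): [1 2 3 4 5 6 7 8 9 0]
After op 2 (in_shuffle): [6 1 7 2 8 3 9 4 0 5]
After op 3 (out_shuffle): [6 3 1 9 7 4 2 0 8 5]
After op 4 (in_shuffle): [4 6 2 3 0 1 8 9 5 7]
After op 5 (in_shuffle): [1 4 8 6 9 2 5 3 7 0]
Position 9: card 0.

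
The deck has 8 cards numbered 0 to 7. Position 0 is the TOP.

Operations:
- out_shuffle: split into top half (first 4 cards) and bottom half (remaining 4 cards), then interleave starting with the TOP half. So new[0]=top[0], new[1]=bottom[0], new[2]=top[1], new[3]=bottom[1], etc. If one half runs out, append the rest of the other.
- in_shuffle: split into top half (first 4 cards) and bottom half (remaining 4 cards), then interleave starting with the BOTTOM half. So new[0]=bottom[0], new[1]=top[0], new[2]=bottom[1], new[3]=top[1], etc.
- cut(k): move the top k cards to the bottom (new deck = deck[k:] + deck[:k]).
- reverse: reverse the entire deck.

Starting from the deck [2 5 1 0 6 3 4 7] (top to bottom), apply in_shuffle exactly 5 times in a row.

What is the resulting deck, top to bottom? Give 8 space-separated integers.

After op 1 (in_shuffle): [6 2 3 5 4 1 7 0]
After op 2 (in_shuffle): [4 6 1 2 7 3 0 5]
After op 3 (in_shuffle): [7 4 3 6 0 1 5 2]
After op 4 (in_shuffle): [0 7 1 4 5 3 2 6]
After op 5 (in_shuffle): [5 0 3 7 2 1 6 4]

Answer: 5 0 3 7 2 1 6 4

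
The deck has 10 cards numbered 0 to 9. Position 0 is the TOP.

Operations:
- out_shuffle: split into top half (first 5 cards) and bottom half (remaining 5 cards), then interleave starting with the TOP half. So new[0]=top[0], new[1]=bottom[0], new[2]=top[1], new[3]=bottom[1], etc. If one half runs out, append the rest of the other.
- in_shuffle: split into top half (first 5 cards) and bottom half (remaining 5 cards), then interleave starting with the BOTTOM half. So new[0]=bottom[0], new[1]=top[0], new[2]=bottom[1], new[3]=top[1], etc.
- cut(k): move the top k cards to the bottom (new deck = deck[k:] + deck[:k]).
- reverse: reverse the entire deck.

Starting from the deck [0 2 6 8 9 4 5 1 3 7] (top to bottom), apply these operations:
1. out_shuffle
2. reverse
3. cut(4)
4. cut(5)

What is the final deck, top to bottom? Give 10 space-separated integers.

After op 1 (out_shuffle): [0 4 2 5 6 1 8 3 9 7]
After op 2 (reverse): [7 9 3 8 1 6 5 2 4 0]
After op 3 (cut(4)): [1 6 5 2 4 0 7 9 3 8]
After op 4 (cut(5)): [0 7 9 3 8 1 6 5 2 4]

Answer: 0 7 9 3 8 1 6 5 2 4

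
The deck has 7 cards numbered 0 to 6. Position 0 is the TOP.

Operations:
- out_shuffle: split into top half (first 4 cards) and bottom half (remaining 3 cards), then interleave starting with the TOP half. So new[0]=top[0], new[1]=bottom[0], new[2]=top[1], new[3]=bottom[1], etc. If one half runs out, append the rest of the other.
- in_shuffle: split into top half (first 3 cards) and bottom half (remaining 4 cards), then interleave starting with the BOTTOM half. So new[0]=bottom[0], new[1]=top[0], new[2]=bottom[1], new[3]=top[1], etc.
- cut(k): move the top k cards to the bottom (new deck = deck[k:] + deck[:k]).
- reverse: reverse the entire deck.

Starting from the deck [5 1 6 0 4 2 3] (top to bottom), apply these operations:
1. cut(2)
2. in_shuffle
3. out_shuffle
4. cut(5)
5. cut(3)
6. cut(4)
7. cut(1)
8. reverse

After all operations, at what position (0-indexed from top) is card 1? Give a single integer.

After op 1 (cut(2)): [6 0 4 2 3 5 1]
After op 2 (in_shuffle): [2 6 3 0 5 4 1]
After op 3 (out_shuffle): [2 5 6 4 3 1 0]
After op 4 (cut(5)): [1 0 2 5 6 4 3]
After op 5 (cut(3)): [5 6 4 3 1 0 2]
After op 6 (cut(4)): [1 0 2 5 6 4 3]
After op 7 (cut(1)): [0 2 5 6 4 3 1]
After op 8 (reverse): [1 3 4 6 5 2 0]
Card 1 is at position 0.

Answer: 0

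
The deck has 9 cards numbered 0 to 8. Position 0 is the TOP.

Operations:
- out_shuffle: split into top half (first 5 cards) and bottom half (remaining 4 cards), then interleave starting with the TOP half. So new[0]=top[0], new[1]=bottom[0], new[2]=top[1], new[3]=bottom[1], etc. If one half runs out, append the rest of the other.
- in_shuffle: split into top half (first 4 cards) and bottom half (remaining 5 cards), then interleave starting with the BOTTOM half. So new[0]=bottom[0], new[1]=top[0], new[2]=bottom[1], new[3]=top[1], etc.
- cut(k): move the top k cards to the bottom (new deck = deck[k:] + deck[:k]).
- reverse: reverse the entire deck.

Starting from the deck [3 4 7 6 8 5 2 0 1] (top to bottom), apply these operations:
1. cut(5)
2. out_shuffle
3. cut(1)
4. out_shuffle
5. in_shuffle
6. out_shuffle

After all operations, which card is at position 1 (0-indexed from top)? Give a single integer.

After op 1 (cut(5)): [5 2 0 1 3 4 7 6 8]
After op 2 (out_shuffle): [5 4 2 7 0 6 1 8 3]
After op 3 (cut(1)): [4 2 7 0 6 1 8 3 5]
After op 4 (out_shuffle): [4 1 2 8 7 3 0 5 6]
After op 5 (in_shuffle): [7 4 3 1 0 2 5 8 6]
After op 6 (out_shuffle): [7 2 4 5 3 8 1 6 0]
Position 1: card 2.

Answer: 2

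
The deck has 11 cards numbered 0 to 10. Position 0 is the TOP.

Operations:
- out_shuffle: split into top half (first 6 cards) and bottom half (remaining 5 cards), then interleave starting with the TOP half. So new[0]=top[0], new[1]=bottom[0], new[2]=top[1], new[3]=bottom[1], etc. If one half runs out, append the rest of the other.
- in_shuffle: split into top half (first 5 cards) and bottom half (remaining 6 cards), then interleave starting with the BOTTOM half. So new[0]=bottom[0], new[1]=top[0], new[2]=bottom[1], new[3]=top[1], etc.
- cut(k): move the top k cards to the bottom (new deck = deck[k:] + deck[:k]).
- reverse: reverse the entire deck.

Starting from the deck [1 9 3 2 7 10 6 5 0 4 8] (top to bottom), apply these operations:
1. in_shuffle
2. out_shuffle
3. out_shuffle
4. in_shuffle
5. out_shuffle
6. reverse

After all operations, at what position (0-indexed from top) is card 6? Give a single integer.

After op 1 (in_shuffle): [10 1 6 9 5 3 0 2 4 7 8]
After op 2 (out_shuffle): [10 0 1 2 6 4 9 7 5 8 3]
After op 3 (out_shuffle): [10 9 0 7 1 5 2 8 6 3 4]
After op 4 (in_shuffle): [5 10 2 9 8 0 6 7 3 1 4]
After op 5 (out_shuffle): [5 6 10 7 2 3 9 1 8 4 0]
After op 6 (reverse): [0 4 8 1 9 3 2 7 10 6 5]
Card 6 is at position 9.

Answer: 9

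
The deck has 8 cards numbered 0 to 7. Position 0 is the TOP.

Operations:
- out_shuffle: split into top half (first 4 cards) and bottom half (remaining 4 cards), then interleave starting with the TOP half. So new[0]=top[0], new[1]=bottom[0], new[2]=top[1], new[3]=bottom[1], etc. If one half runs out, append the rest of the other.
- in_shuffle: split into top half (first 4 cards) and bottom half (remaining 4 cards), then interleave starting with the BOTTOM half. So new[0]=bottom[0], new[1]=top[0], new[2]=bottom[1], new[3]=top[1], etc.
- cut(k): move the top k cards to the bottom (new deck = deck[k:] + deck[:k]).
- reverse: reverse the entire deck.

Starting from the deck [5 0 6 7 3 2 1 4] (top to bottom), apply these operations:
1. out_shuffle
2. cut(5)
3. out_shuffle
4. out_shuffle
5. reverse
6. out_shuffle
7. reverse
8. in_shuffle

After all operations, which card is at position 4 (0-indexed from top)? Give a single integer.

After op 1 (out_shuffle): [5 3 0 2 6 1 7 4]
After op 2 (cut(5)): [1 7 4 5 3 0 2 6]
After op 3 (out_shuffle): [1 3 7 0 4 2 5 6]
After op 4 (out_shuffle): [1 4 3 2 7 5 0 6]
After op 5 (reverse): [6 0 5 7 2 3 4 1]
After op 6 (out_shuffle): [6 2 0 3 5 4 7 1]
After op 7 (reverse): [1 7 4 5 3 0 2 6]
After op 8 (in_shuffle): [3 1 0 7 2 4 6 5]
Position 4: card 2.

Answer: 2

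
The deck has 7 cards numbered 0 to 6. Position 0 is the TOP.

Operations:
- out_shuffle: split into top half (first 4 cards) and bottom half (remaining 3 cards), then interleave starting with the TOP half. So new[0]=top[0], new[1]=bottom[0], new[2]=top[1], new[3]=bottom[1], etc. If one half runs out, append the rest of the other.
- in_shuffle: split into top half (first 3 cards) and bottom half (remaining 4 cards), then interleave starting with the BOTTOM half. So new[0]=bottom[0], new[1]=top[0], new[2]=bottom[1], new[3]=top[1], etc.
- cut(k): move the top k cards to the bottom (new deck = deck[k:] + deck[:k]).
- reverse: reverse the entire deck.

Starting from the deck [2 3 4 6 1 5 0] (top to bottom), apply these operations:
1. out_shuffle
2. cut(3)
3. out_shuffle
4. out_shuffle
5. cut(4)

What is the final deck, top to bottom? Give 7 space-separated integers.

After op 1 (out_shuffle): [2 1 3 5 4 0 6]
After op 2 (cut(3)): [5 4 0 6 2 1 3]
After op 3 (out_shuffle): [5 2 4 1 0 3 6]
After op 4 (out_shuffle): [5 0 2 3 4 6 1]
After op 5 (cut(4)): [4 6 1 5 0 2 3]

Answer: 4 6 1 5 0 2 3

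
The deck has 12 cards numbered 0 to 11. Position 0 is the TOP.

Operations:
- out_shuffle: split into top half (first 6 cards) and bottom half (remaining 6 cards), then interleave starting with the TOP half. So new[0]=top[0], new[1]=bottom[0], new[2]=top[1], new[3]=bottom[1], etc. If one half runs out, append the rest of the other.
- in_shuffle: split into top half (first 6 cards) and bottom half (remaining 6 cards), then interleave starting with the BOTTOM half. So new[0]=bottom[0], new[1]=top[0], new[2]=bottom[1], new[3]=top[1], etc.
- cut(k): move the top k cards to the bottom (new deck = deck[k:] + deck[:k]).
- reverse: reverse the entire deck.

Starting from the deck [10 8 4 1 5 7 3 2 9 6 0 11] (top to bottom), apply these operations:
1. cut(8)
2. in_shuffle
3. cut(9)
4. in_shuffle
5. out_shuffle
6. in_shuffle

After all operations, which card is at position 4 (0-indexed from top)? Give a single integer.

After op 1 (cut(8)): [9 6 0 11 10 8 4 1 5 7 3 2]
After op 2 (in_shuffle): [4 9 1 6 5 0 7 11 3 10 2 8]
After op 3 (cut(9)): [10 2 8 4 9 1 6 5 0 7 11 3]
After op 4 (in_shuffle): [6 10 5 2 0 8 7 4 11 9 3 1]
After op 5 (out_shuffle): [6 7 10 4 5 11 2 9 0 3 8 1]
After op 6 (in_shuffle): [2 6 9 7 0 10 3 4 8 5 1 11]
Position 4: card 0.

Answer: 0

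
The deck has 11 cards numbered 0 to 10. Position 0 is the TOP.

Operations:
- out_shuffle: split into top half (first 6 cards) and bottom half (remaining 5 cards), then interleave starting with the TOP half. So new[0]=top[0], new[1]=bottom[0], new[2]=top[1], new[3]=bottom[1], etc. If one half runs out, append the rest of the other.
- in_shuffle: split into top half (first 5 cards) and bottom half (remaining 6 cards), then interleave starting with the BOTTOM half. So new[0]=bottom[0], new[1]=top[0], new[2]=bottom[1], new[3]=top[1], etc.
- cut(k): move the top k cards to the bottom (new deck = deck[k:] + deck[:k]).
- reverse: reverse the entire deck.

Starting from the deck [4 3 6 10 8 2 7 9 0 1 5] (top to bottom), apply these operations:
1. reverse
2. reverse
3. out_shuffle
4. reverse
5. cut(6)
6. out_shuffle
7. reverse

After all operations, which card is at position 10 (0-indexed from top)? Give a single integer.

After op 1 (reverse): [5 1 0 9 7 2 8 10 6 3 4]
After op 2 (reverse): [4 3 6 10 8 2 7 9 0 1 5]
After op 3 (out_shuffle): [4 7 3 9 6 0 10 1 8 5 2]
After op 4 (reverse): [2 5 8 1 10 0 6 9 3 7 4]
After op 5 (cut(6)): [6 9 3 7 4 2 5 8 1 10 0]
After op 6 (out_shuffle): [6 5 9 8 3 1 7 10 4 0 2]
After op 7 (reverse): [2 0 4 10 7 1 3 8 9 5 6]
Position 10: card 6.

Answer: 6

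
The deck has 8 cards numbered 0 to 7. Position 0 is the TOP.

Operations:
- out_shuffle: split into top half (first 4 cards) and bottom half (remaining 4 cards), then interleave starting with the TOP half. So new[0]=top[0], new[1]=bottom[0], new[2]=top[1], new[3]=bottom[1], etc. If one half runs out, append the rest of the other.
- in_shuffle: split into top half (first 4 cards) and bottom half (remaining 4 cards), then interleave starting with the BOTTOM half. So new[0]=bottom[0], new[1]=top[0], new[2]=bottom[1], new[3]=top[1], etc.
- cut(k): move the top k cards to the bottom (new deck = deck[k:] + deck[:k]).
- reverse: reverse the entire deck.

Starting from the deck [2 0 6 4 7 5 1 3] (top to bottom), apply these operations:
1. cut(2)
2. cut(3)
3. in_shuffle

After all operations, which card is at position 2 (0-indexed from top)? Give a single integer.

After op 1 (cut(2)): [6 4 7 5 1 3 2 0]
After op 2 (cut(3)): [5 1 3 2 0 6 4 7]
After op 3 (in_shuffle): [0 5 6 1 4 3 7 2]
Position 2: card 6.

Answer: 6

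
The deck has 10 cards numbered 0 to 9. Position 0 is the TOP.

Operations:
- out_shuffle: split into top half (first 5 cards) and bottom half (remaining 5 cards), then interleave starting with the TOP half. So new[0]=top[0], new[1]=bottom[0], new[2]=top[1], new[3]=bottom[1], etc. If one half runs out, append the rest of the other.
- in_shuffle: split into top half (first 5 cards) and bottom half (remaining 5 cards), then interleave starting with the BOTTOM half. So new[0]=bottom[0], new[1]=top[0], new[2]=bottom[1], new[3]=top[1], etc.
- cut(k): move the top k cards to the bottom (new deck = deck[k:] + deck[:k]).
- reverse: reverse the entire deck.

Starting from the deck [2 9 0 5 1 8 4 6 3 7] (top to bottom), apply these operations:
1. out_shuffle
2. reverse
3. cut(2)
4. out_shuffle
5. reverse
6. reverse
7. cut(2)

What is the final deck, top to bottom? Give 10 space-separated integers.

Answer: 5 8 6 2 0 7 4 1 3 9

Derivation:
After op 1 (out_shuffle): [2 8 9 4 0 6 5 3 1 7]
After op 2 (reverse): [7 1 3 5 6 0 4 9 8 2]
After op 3 (cut(2)): [3 5 6 0 4 9 8 2 7 1]
After op 4 (out_shuffle): [3 9 5 8 6 2 0 7 4 1]
After op 5 (reverse): [1 4 7 0 2 6 8 5 9 3]
After op 6 (reverse): [3 9 5 8 6 2 0 7 4 1]
After op 7 (cut(2)): [5 8 6 2 0 7 4 1 3 9]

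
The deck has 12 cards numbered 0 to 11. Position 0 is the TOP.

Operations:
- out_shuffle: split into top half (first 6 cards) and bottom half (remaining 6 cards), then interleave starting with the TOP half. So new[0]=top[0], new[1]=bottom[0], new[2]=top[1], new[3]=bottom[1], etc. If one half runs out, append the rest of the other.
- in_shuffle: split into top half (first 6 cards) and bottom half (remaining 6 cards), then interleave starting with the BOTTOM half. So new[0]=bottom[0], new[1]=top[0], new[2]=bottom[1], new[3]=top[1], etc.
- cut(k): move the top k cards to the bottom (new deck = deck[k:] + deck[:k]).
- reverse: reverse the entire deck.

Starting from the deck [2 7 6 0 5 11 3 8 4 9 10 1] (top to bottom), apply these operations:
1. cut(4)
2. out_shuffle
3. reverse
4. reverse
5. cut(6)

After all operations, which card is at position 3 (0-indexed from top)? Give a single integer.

Answer: 6

Derivation:
After op 1 (cut(4)): [5 11 3 8 4 9 10 1 2 7 6 0]
After op 2 (out_shuffle): [5 10 11 1 3 2 8 7 4 6 9 0]
After op 3 (reverse): [0 9 6 4 7 8 2 3 1 11 10 5]
After op 4 (reverse): [5 10 11 1 3 2 8 7 4 6 9 0]
After op 5 (cut(6)): [8 7 4 6 9 0 5 10 11 1 3 2]
Position 3: card 6.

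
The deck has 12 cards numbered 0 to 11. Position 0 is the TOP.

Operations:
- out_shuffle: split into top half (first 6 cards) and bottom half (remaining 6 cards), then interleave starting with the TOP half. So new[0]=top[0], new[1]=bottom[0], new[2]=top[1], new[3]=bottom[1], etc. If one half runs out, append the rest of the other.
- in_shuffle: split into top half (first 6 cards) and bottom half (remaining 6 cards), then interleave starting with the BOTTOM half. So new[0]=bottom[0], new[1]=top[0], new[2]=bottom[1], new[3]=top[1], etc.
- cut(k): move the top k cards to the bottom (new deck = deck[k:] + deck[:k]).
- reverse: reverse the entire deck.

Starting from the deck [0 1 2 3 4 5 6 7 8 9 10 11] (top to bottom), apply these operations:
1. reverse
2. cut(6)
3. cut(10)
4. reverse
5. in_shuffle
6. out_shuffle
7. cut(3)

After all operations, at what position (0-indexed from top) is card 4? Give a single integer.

Answer: 5

Derivation:
After op 1 (reverse): [11 10 9 8 7 6 5 4 3 2 1 0]
After op 2 (cut(6)): [5 4 3 2 1 0 11 10 9 8 7 6]
After op 3 (cut(10)): [7 6 5 4 3 2 1 0 11 10 9 8]
After op 4 (reverse): [8 9 10 11 0 1 2 3 4 5 6 7]
After op 5 (in_shuffle): [2 8 3 9 4 10 5 11 6 0 7 1]
After op 6 (out_shuffle): [2 5 8 11 3 6 9 0 4 7 10 1]
After op 7 (cut(3)): [11 3 6 9 0 4 7 10 1 2 5 8]
Card 4 is at position 5.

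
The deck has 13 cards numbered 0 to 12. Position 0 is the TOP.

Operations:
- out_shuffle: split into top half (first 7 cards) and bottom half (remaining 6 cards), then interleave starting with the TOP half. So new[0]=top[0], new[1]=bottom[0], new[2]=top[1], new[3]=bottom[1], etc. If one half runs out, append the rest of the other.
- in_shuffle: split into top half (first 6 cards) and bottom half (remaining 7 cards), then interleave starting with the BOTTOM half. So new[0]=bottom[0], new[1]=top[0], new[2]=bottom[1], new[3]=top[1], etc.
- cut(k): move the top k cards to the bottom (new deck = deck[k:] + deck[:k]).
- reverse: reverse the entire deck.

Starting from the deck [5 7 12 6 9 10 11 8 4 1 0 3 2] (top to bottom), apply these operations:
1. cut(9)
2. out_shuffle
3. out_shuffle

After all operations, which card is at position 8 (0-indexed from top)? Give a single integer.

Answer: 3

Derivation:
After op 1 (cut(9)): [1 0 3 2 5 7 12 6 9 10 11 8 4]
After op 2 (out_shuffle): [1 6 0 9 3 10 2 11 5 8 7 4 12]
After op 3 (out_shuffle): [1 11 6 5 0 8 9 7 3 4 10 12 2]
Position 8: card 3.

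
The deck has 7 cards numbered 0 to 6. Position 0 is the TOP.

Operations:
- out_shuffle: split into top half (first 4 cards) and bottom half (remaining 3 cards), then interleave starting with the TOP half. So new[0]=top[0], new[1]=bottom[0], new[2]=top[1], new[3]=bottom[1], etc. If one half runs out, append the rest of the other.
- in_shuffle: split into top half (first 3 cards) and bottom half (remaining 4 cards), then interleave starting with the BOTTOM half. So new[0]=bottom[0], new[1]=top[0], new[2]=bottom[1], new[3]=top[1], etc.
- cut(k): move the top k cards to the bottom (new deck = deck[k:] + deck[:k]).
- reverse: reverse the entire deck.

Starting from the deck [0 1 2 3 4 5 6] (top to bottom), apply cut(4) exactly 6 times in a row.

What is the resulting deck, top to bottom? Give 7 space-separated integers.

After op 1 (cut(4)): [4 5 6 0 1 2 3]
After op 2 (cut(4)): [1 2 3 4 5 6 0]
After op 3 (cut(4)): [5 6 0 1 2 3 4]
After op 4 (cut(4)): [2 3 4 5 6 0 1]
After op 5 (cut(4)): [6 0 1 2 3 4 5]
After op 6 (cut(4)): [3 4 5 6 0 1 2]

Answer: 3 4 5 6 0 1 2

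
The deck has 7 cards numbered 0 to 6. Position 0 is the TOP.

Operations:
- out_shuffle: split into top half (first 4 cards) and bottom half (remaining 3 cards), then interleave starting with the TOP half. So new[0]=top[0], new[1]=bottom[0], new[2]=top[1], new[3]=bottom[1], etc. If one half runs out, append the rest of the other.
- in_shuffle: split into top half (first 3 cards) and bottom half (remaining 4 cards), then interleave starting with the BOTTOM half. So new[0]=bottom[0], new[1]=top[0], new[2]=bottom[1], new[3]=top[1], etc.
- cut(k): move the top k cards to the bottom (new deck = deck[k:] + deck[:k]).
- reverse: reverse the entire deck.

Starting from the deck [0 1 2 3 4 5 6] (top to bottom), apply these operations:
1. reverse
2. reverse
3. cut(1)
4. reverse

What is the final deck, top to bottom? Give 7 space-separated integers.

Answer: 0 6 5 4 3 2 1

Derivation:
After op 1 (reverse): [6 5 4 3 2 1 0]
After op 2 (reverse): [0 1 2 3 4 5 6]
After op 3 (cut(1)): [1 2 3 4 5 6 0]
After op 4 (reverse): [0 6 5 4 3 2 1]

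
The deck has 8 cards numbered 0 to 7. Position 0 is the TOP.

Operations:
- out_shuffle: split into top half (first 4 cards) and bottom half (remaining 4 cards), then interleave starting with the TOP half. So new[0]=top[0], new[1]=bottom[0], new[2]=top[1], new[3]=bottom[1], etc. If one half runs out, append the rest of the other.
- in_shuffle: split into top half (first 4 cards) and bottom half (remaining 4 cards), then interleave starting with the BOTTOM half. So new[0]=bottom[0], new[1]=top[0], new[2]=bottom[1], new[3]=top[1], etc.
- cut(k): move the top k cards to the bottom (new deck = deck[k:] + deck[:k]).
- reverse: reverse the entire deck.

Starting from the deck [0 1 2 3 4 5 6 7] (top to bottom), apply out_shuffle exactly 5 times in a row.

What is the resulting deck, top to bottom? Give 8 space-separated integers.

Answer: 0 2 4 6 1 3 5 7

Derivation:
After op 1 (out_shuffle): [0 4 1 5 2 6 3 7]
After op 2 (out_shuffle): [0 2 4 6 1 3 5 7]
After op 3 (out_shuffle): [0 1 2 3 4 5 6 7]
After op 4 (out_shuffle): [0 4 1 5 2 6 3 7]
After op 5 (out_shuffle): [0 2 4 6 1 3 5 7]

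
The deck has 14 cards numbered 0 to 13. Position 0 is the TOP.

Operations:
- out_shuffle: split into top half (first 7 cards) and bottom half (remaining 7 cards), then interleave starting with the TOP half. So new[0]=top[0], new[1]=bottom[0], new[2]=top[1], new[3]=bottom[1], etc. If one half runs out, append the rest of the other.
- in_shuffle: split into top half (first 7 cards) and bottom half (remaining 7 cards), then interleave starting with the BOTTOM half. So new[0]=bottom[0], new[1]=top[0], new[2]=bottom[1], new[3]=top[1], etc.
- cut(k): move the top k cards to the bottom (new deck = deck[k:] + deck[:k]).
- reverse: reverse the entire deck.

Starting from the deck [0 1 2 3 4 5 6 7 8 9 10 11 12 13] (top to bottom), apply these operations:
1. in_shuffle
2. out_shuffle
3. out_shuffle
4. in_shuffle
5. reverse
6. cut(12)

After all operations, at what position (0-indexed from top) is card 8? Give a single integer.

After op 1 (in_shuffle): [7 0 8 1 9 2 10 3 11 4 12 5 13 6]
After op 2 (out_shuffle): [7 3 0 11 8 4 1 12 9 5 2 13 10 6]
After op 3 (out_shuffle): [7 12 3 9 0 5 11 2 8 13 4 10 1 6]
After op 4 (in_shuffle): [2 7 8 12 13 3 4 9 10 0 1 5 6 11]
After op 5 (reverse): [11 6 5 1 0 10 9 4 3 13 12 8 7 2]
After op 6 (cut(12)): [7 2 11 6 5 1 0 10 9 4 3 13 12 8]
Card 8 is at position 13.

Answer: 13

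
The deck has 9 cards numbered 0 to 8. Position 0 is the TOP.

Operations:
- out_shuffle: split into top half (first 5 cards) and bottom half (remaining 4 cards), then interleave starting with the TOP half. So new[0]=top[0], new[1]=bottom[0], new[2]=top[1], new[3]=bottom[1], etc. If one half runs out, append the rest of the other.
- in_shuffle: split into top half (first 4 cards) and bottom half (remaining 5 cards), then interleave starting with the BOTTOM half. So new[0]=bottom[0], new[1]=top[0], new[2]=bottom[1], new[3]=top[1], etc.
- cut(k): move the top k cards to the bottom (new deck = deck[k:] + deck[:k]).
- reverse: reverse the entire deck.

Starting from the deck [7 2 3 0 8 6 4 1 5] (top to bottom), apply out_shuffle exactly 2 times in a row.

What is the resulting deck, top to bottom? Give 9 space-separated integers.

Answer: 7 1 6 0 2 5 4 8 3

Derivation:
After op 1 (out_shuffle): [7 6 2 4 3 1 0 5 8]
After op 2 (out_shuffle): [7 1 6 0 2 5 4 8 3]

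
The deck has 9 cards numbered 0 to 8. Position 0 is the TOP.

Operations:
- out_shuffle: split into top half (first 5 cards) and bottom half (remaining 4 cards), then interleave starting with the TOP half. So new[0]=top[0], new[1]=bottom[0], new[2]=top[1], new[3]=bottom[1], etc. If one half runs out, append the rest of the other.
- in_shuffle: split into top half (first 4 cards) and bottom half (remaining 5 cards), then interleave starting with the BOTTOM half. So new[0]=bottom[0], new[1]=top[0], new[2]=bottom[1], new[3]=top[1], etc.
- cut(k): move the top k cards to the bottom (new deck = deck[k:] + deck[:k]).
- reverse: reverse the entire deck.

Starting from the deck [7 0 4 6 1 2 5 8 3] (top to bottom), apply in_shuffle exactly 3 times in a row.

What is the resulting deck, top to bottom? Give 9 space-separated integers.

Answer: 8 5 2 1 6 4 0 7 3

Derivation:
After op 1 (in_shuffle): [1 7 2 0 5 4 8 6 3]
After op 2 (in_shuffle): [5 1 4 7 8 2 6 0 3]
After op 3 (in_shuffle): [8 5 2 1 6 4 0 7 3]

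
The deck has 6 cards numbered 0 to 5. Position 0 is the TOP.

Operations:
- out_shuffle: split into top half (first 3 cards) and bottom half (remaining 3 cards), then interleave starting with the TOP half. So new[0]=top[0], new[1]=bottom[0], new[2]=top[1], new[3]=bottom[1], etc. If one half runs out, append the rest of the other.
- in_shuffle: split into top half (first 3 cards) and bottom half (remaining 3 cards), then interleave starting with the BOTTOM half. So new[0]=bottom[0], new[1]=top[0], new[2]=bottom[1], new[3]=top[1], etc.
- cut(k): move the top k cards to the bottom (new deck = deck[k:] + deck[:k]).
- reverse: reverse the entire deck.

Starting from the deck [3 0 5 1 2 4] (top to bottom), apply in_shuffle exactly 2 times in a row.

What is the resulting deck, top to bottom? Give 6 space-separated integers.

After op 1 (in_shuffle): [1 3 2 0 4 5]
After op 2 (in_shuffle): [0 1 4 3 5 2]

Answer: 0 1 4 3 5 2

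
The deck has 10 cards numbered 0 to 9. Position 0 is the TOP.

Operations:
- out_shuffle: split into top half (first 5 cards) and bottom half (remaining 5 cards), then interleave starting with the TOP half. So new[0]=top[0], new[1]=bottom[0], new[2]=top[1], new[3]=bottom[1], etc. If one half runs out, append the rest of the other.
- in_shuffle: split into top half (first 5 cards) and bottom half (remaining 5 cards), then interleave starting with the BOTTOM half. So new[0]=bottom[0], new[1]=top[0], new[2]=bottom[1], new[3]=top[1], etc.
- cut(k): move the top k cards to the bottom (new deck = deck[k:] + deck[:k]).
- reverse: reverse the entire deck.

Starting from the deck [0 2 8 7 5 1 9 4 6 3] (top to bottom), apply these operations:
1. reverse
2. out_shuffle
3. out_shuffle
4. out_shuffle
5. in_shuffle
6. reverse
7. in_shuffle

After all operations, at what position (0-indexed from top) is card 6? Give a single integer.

Answer: 7

Derivation:
After op 1 (reverse): [3 6 4 9 1 5 7 8 2 0]
After op 2 (out_shuffle): [3 5 6 7 4 8 9 2 1 0]
After op 3 (out_shuffle): [3 8 5 9 6 2 7 1 4 0]
After op 4 (out_shuffle): [3 2 8 7 5 1 9 4 6 0]
After op 5 (in_shuffle): [1 3 9 2 4 8 6 7 0 5]
After op 6 (reverse): [5 0 7 6 8 4 2 9 3 1]
After op 7 (in_shuffle): [4 5 2 0 9 7 3 6 1 8]
Card 6 is at position 7.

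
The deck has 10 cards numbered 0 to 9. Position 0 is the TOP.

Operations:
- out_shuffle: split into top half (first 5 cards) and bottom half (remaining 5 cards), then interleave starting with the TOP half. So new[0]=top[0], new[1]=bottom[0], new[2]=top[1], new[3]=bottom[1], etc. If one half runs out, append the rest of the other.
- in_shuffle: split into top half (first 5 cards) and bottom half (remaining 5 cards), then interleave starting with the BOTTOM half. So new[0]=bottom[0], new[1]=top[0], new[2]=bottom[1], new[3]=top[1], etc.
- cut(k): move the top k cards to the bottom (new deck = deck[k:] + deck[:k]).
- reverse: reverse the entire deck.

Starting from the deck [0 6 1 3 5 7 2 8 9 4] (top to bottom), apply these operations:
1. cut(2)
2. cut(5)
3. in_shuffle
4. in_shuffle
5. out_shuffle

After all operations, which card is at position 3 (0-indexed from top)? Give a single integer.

After op 1 (cut(2)): [1 3 5 7 2 8 9 4 0 6]
After op 2 (cut(5)): [8 9 4 0 6 1 3 5 7 2]
After op 3 (in_shuffle): [1 8 3 9 5 4 7 0 2 6]
After op 4 (in_shuffle): [4 1 7 8 0 3 2 9 6 5]
After op 5 (out_shuffle): [4 3 1 2 7 9 8 6 0 5]
Position 3: card 2.

Answer: 2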